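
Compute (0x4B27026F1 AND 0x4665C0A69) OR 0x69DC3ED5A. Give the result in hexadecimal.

0x4B27026F1 AND 0x4665C0A69 = 0x422500261.
Then OR with 0x69DC3ED5A.

0x6BFD3EF7B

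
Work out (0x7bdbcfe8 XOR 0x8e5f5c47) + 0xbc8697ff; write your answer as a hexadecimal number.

First 0x7bdbcfe8 XOR 0x8e5f5c47 = 0xf58493af.
Add column by column in base 16, right to left:
  f+f = e carry 1
  a+f+1 = a carry 1
  3+7+1 = b
  9+9 = 2 carry 1
  4+6+1 = b
  8+8 = 0 carry 1
  5+c+1 = 2 carry 1
  f+b+1 = b carry 1
  final carry 1

0x1b20b2bae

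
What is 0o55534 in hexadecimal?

0x5B5C

Each octal digit is 3 bits: 5=101 5=101 5=101 3=011 4=100.
Group the bits into nibbles: 0101 1011 0101 1100 → 5B5C.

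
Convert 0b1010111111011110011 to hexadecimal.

Group the bits into nibbles: 0101 0111 1110 1111 0011 → 57ef3.

0x57ef3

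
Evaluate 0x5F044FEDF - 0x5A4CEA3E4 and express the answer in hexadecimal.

0x4B765AFB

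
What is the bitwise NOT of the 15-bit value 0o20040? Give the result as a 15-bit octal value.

0o57737

Each oct digit d becomes 7−d:
  2→5, 0→7, 0→7, 4→3, 0→7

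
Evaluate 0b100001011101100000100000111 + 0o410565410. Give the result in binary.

0b1000010100011010110000001111

0o410565410 = 0b100001000101110101100001000 in binary.
Add column by column in base 2, right to left:
  1+0 = 1
  1+0 = 1
  1+0 = 1
  0+1 = 1
  0+0 = 0
  0+0 = 0
  0+0 = 0
  0+0 = 0
  1+1 = 0 carry 1
  0+1+1 = 0 carry 1
  0+0+1 = 1
  0+1 = 1
  0+0 = 0
  0+1 = 1
  1+1 = 0 carry 1
  1+1+1 = 1 carry 1
  0+0+1 = 1
  1+1 = 0 carry 1
  1+0+1 = 0 carry 1
  1+0+1 = 0 carry 1
  0+0+1 = 1
  1+1 = 0 carry 1
  0+0+1 = 1
  0+0 = 0
  0+0 = 0
  0+0 = 0
  1+1 = 0 carry 1
  final carry 1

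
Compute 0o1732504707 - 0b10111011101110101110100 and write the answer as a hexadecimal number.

0o1732504707 = 0xF6A89C7 in hexadecimal.
0b10111011101110101110100 = 0x5DDD74 in hexadecimal.
Subtract column by column in base 16:
  7-4 → 3
  C-7 → 5
  9-D → C (borrow)
  8-D-1 → A (borrow)
  A-D-1 → C (borrow)
  6-5-1 → 0
  F-0 → F

0xF0CAC53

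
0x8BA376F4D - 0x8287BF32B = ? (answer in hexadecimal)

Subtract column by column in base 16:
  D-B → 2
  4-2 → 2
  F-3 → C
  6-F → 7 (borrow)
  7-B-1 → B (borrow)
  3-7-1 → B (borrow)
  A-8-1 → 1
  B-2 → 9
  8-8 → 0

0x91BB7C22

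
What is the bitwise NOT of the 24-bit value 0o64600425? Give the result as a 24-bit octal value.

0o13177352

Each oct digit d becomes 7−d:
  6→1, 4→3, 6→1, 0→7, 0→7, 4→3, 2→5, 5→2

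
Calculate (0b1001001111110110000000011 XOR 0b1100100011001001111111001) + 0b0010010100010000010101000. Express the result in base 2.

0b1000000001010000010100010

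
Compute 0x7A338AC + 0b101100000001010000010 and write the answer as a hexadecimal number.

0x7B93B2E

0b101100000001010000010 = 0x160282 in hexadecimal.
Add column by column in base 16, right to left:
  C+2 = E
  A+8 = 2 carry 1
  8+2+1 = B
  3+0 = 3
  3+6 = 9
  A+1 = B
  7+0 = 7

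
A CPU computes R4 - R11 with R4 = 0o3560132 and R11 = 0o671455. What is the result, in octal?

0o2666455

Subtract column by column in base 8:
  2-5 → 5 (borrow)
  3-5-1 → 5 (borrow)
  1-4-1 → 4 (borrow)
  0-1-1 → 6 (borrow)
  6-7-1 → 6 (borrow)
  5-6-1 → 6 (borrow)
  3-0-1 → 2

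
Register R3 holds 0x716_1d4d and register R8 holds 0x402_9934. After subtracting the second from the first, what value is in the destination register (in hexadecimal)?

Subtract column by column in base 16:
  d-4 → 9
  4-3 → 1
  d-9 → 4
  1-9 → 8 (borrow)
  6-2-1 → 3
  1-0 → 1
  7-4 → 3

0x3138419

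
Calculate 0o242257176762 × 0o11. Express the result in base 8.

Multiply each base-8 digit by 9, carrying:
  2×9 = 18 → write 2 carry 2
  6×9+2 = 56 → write 0 carry 7
  7×9+7 = 70 → write 6 carry 8
  6×9+8 = 62 → write 6 carry 7
  7×9+7 = 70 → write 6 carry 8
  1×9+8 = 17 → write 1 carry 2
  7×9+2 = 65 → write 1 carry 8
  5×9+8 = 53 → write 5 carry 6
  2×9+6 = 24 → write 0 carry 3
  2×9+3 = 21 → write 5 carry 2
  4×9+2 = 38 → write 6 carry 4
  2×9+4 = 22 → write 6 carry 2
  remaining carry: 2

0o2665051166602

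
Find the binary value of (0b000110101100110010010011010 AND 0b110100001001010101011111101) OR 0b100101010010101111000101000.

0b100101011010111111010111000

0b000110101100110010010011010 AND 0b110100001001010101011111101 = 0b000100001000010000010011000.
Then OR with 0b100101010010101111000101000.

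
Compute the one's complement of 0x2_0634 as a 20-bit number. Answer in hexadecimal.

0xDF9CB

Each hex digit d becomes F−d:
  2→D, 0→F, 6→9, 3→C, 4→B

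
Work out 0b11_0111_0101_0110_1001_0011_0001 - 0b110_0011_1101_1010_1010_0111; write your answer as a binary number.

Subtract column by column in base 2:
  1-1 → 0
  0-1 → 1 (borrow)
  0-1-1 → 0 (borrow)
  0-0-1 → 1 (borrow)
  1-0-1 → 0
  1-1 → 0
  0-0 → 0
  0-1 → 1 (borrow)
  1-0-1 → 0
  0-1 → 1 (borrow)
  0-0-1 → 1 (borrow)
  1-1-1 → 1 (borrow)
  0-1-1 → 0 (borrow)
  1-0-1 → 0
  1-1 → 0
  0-1 → 1 (borrow)
  1-1-1 → 1 (borrow)
  0-1-1 → 0 (borrow)
  1-0-1 → 0
  0-0 → 0
  1-0 → 1
  1-1 → 0
  1-1 → 0
  0-0 → 0
  1-0 → 1
  1-0 → 1

0b11000100011000111010001010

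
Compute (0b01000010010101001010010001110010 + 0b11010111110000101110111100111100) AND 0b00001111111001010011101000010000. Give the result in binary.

Add column by column in base 2, right to left:
  0+0 = 0
  1+0 = 1
  0+1 = 1
  0+1 = 1
  1+1 = 0 carry 1
  1+1+1 = 1 carry 1
  1+0+1 = 0 carry 1
  0+0+1 = 1
  0+1 = 1
  0+1 = 1
  1+1 = 0 carry 1
  0+1+1 = 0 carry 1
  0+0+1 = 1
  1+1 = 0 carry 1
  0+1+1 = 0 carry 1
  1+1+1 = 1 carry 1
  0+0+1 = 1
  0+1 = 1
  1+0 = 1
  0+0 = 0
  1+0 = 1
  0+0 = 0
  1+1 = 0 carry 1
  0+1+1 = 0 carry 1
  0+1+1 = 0 carry 1
  1+1+1 = 1 carry 1
  0+1+1 = 0 carry 1
  0+0+1 = 1
  0+1 = 1
  0+0 = 0
  1+1 = 0 carry 1
  0+1+1 = 0 carry 1
  final carry 1
Sum = 0b100011010000101111001001110101110; now AND with 0b00001111111001010011101000010000:
  100011010000101111001001110101110
& 000001111111001010011101000010000
= 000001010000001010001001000000000

0b1010000001010001001000000000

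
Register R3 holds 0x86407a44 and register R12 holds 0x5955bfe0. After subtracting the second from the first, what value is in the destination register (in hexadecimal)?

0x2ceaba64

Subtract column by column in base 16:
  4-0 → 4
  4-e → 6 (borrow)
  a-f-1 → a (borrow)
  7-b-1 → b (borrow)
  0-5-1 → a (borrow)
  4-5-1 → e (borrow)
  6-9-1 → c (borrow)
  8-5-1 → 2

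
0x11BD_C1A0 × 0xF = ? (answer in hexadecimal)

0x10A1E5860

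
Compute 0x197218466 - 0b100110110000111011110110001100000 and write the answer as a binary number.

0x197218466 = 0b110010111001000011000010001100110 in binary.
Subtract column by column in base 2:
  0-0 → 0
  1-0 → 1
  1-0 → 1
  0-0 → 0
  0-0 → 0
  1-1 → 0
  1-1 → 0
  0-0 → 0
  0-0 → 0
  0-0 → 0
  1-1 → 0
  0-1 → 1 (borrow)
  0-0-1 → 1 (borrow)
  0-1-1 → 0 (borrow)
  0-1-1 → 0 (borrow)
  1-1-1 → 1 (borrow)
  1-1-1 → 1 (borrow)
  0-0-1 → 1 (borrow)
  0-1-1 → 0 (borrow)
  0-1-1 → 0 (borrow)
  0-1-1 → 0 (borrow)
  1-0-1 → 0
  0-0 → 0
  0-0 → 0
  1-0 → 1
  1-1 → 0
  1-1 → 0
  0-0 → 0
  1-1 → 0
  0-1 → 1 (borrow)
  0-0-1 → 1 (borrow)
  1-0-1 → 0
  1-1 → 0

0b1100001000000111001100000000110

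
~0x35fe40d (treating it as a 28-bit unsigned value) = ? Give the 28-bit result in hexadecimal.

Each hex digit d becomes f−d:
  3→c, 5→a, f→0, e→1, 4→b, 0→f, d→2

0xca01bf2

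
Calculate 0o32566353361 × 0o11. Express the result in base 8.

Multiply each base-8 digit by 9, carrying:
  1×9 = 9 → write 1 carry 1
  6×9+1 = 55 → write 7 carry 6
  3×9+6 = 33 → write 1 carry 4
  3×9+4 = 31 → write 7 carry 3
  5×9+3 = 48 → write 0 carry 6
  3×9+6 = 33 → write 1 carry 4
  6×9+4 = 58 → write 2 carry 7
  6×9+7 = 61 → write 5 carry 7
  5×9+7 = 52 → write 4 carry 6
  2×9+6 = 24 → write 0 carry 3
  3×9+3 = 30 → write 6 carry 3
  remaining carry: 3

0o360452107171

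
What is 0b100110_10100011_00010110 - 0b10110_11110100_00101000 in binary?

Subtract column by column in base 2:
  0-0 → 0
  1-0 → 1
  1-0 → 1
  0-1 → 1 (borrow)
  1-0-1 → 0
  0-1 → 1 (borrow)
  0-0-1 → 1 (borrow)
  0-0-1 → 1 (borrow)
  1-0-1 → 0
  1-0 → 1
  0-1 → 1 (borrow)
  0-0-1 → 1 (borrow)
  0-1-1 → 0 (borrow)
  1-1-1 → 1 (borrow)
  0-1-1 → 0 (borrow)
  1-1-1 → 1 (borrow)
  0-0-1 → 1 (borrow)
  1-1-1 → 1 (borrow)
  1-1-1 → 1 (borrow)
  0-0-1 → 1 (borrow)
  0-1-1 → 0 (borrow)
  1-0-1 → 0

0b11111010111011101110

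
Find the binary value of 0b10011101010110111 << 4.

Left shift by 4: append 4 zero bits.

0b100111010101101110000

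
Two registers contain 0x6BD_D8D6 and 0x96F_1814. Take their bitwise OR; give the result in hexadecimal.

0xFFFD8D6

OR each hex digit independently (no carries):
  6|9=F, B|6=F, D|F=F, D|1=D, 8|8=8, D|1=D, 6|4=6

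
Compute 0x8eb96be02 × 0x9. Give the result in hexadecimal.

Multiply each base-16 digit by 9, carrying:
  2×9 = 18 → write 2 carry 1
  0×9+1 = 1 → write 1
  e×9 = 126 → write e carry 7
  b×9+7 = 106 → write a carry 6
  6×9+6 = 60 → write c carry 3
  9×9+3 = 84 → write 4 carry 5
  b×9+5 = 104 → write 8 carry 6
  e×9+6 = 132 → write 4 carry 8
  8×9+8 = 80 → write 0 carry 5
  remaining carry: 5

0x50484cae12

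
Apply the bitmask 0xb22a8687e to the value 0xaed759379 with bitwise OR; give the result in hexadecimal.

0xbeffdfb7f

OR each hex digit independently (no carries):
  a|b=b, e|2=e, d|2=f, 7|a=f, 5|8=d, 9|6=f, 3|8=b, 7|7=7, 9|e=f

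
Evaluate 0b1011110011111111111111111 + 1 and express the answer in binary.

The trailing 17 digits are 1 (max in base 2), so adding 1 cascades: they roll to 0 and the next digit up increments.

0b1011110100000000000000000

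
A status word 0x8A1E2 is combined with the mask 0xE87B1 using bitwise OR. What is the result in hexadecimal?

0xEA7F3

OR each hex digit independently (no carries):
  8|E=E, A|8=A, 1|7=7, E|B=F, 2|1=3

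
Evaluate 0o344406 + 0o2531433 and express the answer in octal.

Add column by column in base 8, right to left:
  6+3 = 1 carry 1
  0+3+1 = 4
  4+4 = 0 carry 1
  4+1+1 = 6
  4+3 = 7
  3+5 = 0 carry 1
  0+2+1 = 3

0o3076041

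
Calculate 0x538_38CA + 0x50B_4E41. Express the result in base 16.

Add column by column in base 16, right to left:
  A+1 = B
  C+4 = 0 carry 1
  8+E+1 = 7 carry 1
  3+4+1 = 8
  8+B = 3 carry 1
  3+0+1 = 4
  5+5 = A

0xA43870B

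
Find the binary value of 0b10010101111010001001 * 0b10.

Multiply each base-2 digit by 2, carrying:
  1×2 = 2 → write 0 carry 1
  0×2+1 = 1 → write 1
  0×2 = 0 → write 0
  1×2 = 2 → write 0 carry 1
  0×2+1 = 1 → write 1
  0×2 = 0 → write 0
  0×2 = 0 → write 0
  1×2 = 2 → write 0 carry 1
  0×2+1 = 1 → write 1
  1×2 = 2 → write 0 carry 1
  1×2+1 = 3 → write 1 carry 1
  1×2+1 = 3 → write 1 carry 1
  1×2+1 = 3 → write 1 carry 1
  0×2+1 = 1 → write 1
  1×2 = 2 → write 0 carry 1
  0×2+1 = 1 → write 1
  1×2 = 2 → write 0 carry 1
  0×2+1 = 1 → write 1
  0×2 = 0 → write 0
  1×2 = 2 → write 0 carry 1
  remaining carry: 1

0b100101011110100010010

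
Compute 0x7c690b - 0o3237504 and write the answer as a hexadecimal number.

0o3237504 = 0xd3f44 in hexadecimal.
Subtract column by column in base 16:
  b-4 → 7
  0-4 → c (borrow)
  9-f-1 → 9 (borrow)
  6-3-1 → 2
  c-d → f (borrow)
  7-0-1 → 6

0x6f29c7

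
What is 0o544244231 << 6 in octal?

Shifting left by 6 bits = 2 oct digits: append 2 zeros.

0o54424423100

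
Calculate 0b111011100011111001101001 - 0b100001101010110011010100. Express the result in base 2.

Subtract column by column in base 2:
  1-0 → 1
  0-0 → 0
  0-1 → 1 (borrow)
  1-0-1 → 0
  0-1 → 1 (borrow)
  1-0-1 → 0
  1-1 → 0
  0-1 → 1 (borrow)
  0-0-1 → 1 (borrow)
  1-0-1 → 0
  1-1 → 0
  1-1 → 0
  1-0 → 1
  1-1 → 0
  0-0 → 0
  0-1 → 1 (borrow)
  0-0-1 → 1 (borrow)
  1-1-1 → 1 (borrow)
  1-1-1 → 1 (borrow)
  1-0-1 → 0
  0-0 → 0
  1-0 → 1
  1-0 → 1
  1-1 → 0

0b11001111001000110010101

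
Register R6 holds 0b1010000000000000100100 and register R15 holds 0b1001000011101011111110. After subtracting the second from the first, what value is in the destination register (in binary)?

Subtract column by column in base 2:
  0-0 → 0
  0-1 → 1 (borrow)
  1-1-1 → 1 (borrow)
  0-1-1 → 0 (borrow)
  0-1-1 → 0 (borrow)
  1-1-1 → 1 (borrow)
  0-1-1 → 0 (borrow)
  0-1-1 → 0 (borrow)
  0-0-1 → 1 (borrow)
  0-1-1 → 0 (borrow)
  0-0-1 → 1 (borrow)
  0-1-1 → 0 (borrow)
  0-1-1 → 0 (borrow)
  0-1-1 → 0 (borrow)
  0-0-1 → 1 (borrow)
  0-0-1 → 1 (borrow)
  0-0-1 → 1 (borrow)
  0-0-1 → 1 (borrow)
  0-1-1 → 0 (borrow)
  1-0-1 → 0
  0-0 → 0
  1-1 → 0

0b111100010100100110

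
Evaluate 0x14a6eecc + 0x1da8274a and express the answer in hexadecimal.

0x324f1616

Add column by column in base 16, right to left:
  c+a = 6 carry 1
  c+4+1 = 1 carry 1
  e+7+1 = 6 carry 1
  e+2+1 = 1 carry 1
  6+8+1 = f
  a+a = 4 carry 1
  4+d+1 = 2 carry 1
  1+1+1 = 3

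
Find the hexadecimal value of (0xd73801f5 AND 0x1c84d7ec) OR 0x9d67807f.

0xd73801f5 AND 0x1c84d7ec = 0x140001e4.
Then OR with 0x9d67807f.

0x9d6781ff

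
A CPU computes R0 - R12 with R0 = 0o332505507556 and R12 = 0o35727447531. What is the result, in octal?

Subtract column by column in base 8:
  6-1 → 5
  5-3 → 2
  5-5 → 0
  7-7 → 0
  0-4 → 4 (borrow)
  5-4-1 → 0
  5-7 → 6 (borrow)
  0-2-1 → 5 (borrow)
  5-7-1 → 5 (borrow)
  2-5-1 → 4 (borrow)
  3-3-1 → 7 (borrow)
  3-0-1 → 2

0o274556040025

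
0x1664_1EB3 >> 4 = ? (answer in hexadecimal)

Shifting right by 4 bits = 1 hex digit: drop the last 1.

0x16641EB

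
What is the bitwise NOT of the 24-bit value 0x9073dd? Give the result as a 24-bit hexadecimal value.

0x6f8c22

Each hex digit d becomes f−d:
  9→6, 0→f, 7→8, 3→c, d→2, d→2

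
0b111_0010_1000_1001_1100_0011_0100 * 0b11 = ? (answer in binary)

0b10101011110011101010010011100

Multiply each base-2 digit by 3, carrying:
  0×3 = 0 → write 0
  0×3 = 0 → write 0
  1×3 = 3 → write 1 carry 1
  0×3+1 = 1 → write 1
  1×3 = 3 → write 1 carry 1
  1×3+1 = 4 → write 0 carry 2
  0×3+2 = 2 → write 0 carry 1
  0×3+1 = 1 → write 1
  0×3 = 0 → write 0
  0×3 = 0 → write 0
  1×3 = 3 → write 1 carry 1
  1×3+1 = 4 → write 0 carry 2
  1×3+2 = 5 → write 1 carry 2
  0×3+2 = 2 → write 0 carry 1
  0×3+1 = 1 → write 1
  1×3 = 3 → write 1 carry 1
  0×3+1 = 1 → write 1
  0×3 = 0 → write 0
  0×3 = 0 → write 0
  1×3 = 3 → write 1 carry 1
  0×3+1 = 1 → write 1
  1×3 = 3 → write 1 carry 1
  0×3+1 = 1 → write 1
  0×3 = 0 → write 0
  1×3 = 3 → write 1 carry 1
  1×3+1 = 4 → write 0 carry 2
  1×3+2 = 5 → write 1 carry 2
  remaining carry: 10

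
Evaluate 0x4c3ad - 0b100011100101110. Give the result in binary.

0b1000111110001111111

0x4c3ad = 0b1001100001110101101 in binary.
Subtract column by column in base 2:
  1-0 → 1
  0-1 → 1 (borrow)
  1-1-1 → 1 (borrow)
  1-1-1 → 1 (borrow)
  0-0-1 → 1 (borrow)
  1-1-1 → 1 (borrow)
  0-0-1 → 1 (borrow)
  1-0-1 → 0
  1-1 → 0
  1-1 → 0
  0-1 → 1 (borrow)
  0-0-1 → 1 (borrow)
  0-0-1 → 1 (borrow)
  0-0-1 → 1 (borrow)
  1-1-1 → 1 (borrow)
  1-0-1 → 0
  0-0 → 0
  0-0 → 0
  1-0 → 1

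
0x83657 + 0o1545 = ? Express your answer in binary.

0b10000011100110111100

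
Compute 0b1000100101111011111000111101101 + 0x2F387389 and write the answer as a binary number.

0b1110011111101100110010101110110

0x2F387389 = 0b101111001110000111001110001001 in binary.
Add column by column in base 2, right to left:
  1+1 = 0 carry 1
  0+0+1 = 1
  1+0 = 1
  1+1 = 0 carry 1
  0+0+1 = 1
  1+0 = 1
  1+0 = 1
  1+1 = 0 carry 1
  1+1+1 = 1 carry 1
  0+1+1 = 0 carry 1
  0+0+1 = 1
  0+0 = 0
  1+1 = 0 carry 1
  1+1+1 = 1 carry 1
  1+1+1 = 1 carry 1
  1+0+1 = 0 carry 1
  1+0+1 = 0 carry 1
  0+0+1 = 1
  1+0 = 1
  1+1 = 0 carry 1
  1+1+1 = 1 carry 1
  1+1+1 = 1 carry 1
  0+0+1 = 1
  1+0 = 1
  0+1 = 1
  0+1 = 1
  1+1 = 0 carry 1
  0+1+1 = 0 carry 1
  0+0+1 = 1
  0+1 = 1
  1+0 = 1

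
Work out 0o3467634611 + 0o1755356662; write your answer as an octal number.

0o5445213473

Add column by column in base 8, right to left:
  1+2 = 3
  1+6 = 7
  6+6 = 4 carry 1
  4+6+1 = 3 carry 1
  3+5+1 = 1 carry 1
  6+3+1 = 2 carry 1
  7+5+1 = 5 carry 1
  6+5+1 = 4 carry 1
  4+7+1 = 4 carry 1
  3+1+1 = 5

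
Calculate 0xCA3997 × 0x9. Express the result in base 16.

0x71C064F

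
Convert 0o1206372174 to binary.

0b1010000110011111010001111100

Each octal digit is 3 bits: 1=001 2=010 0=000 6=110 3=011 7=111 2=010 1=001 7=111 4=100.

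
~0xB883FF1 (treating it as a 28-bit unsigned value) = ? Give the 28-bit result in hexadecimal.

Each hex digit d becomes F−d:
  B→4, 8→7, 8→7, 3→C, F→0, F→0, 1→E

0x477C00E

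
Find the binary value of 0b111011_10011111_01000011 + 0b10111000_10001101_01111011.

Add column by column in base 2, right to left:
  1+1 = 0 carry 1
  1+1+1 = 1 carry 1
  0+0+1 = 1
  0+1 = 1
  0+1 = 1
  0+1 = 1
  1+1 = 0 carry 1
  0+0+1 = 1
  1+1 = 0 carry 1
  1+0+1 = 0 carry 1
  1+1+1 = 1 carry 1
  1+1+1 = 1 carry 1
  1+0+1 = 0 carry 1
  0+0+1 = 1
  0+0 = 0
  1+1 = 0 carry 1
  1+0+1 = 0 carry 1
  1+0+1 = 0 carry 1
  0+0+1 = 1
  1+1 = 0 carry 1
  1+1+1 = 1 carry 1
  1+1+1 = 1 carry 1
  0+0+1 = 1
  0+1 = 1

0b111101000010110010111110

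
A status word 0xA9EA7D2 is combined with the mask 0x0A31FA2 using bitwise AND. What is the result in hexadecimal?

AND each hex digit independently (no carries):
  A&0=0, 9&A=8, E&3=2, A&1=0, 7&F=7, D&A=8, 2&2=2

0x0820782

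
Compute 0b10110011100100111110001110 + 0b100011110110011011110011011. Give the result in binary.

Add column by column in base 2, right to left:
  0+1 = 1
  1+1 = 0 carry 1
  1+0+1 = 0 carry 1
  1+1+1 = 1 carry 1
  0+1+1 = 0 carry 1
  0+0+1 = 1
  0+0 = 0
  1+1 = 0 carry 1
  1+1+1 = 1 carry 1
  1+1+1 = 1 carry 1
  1+1+1 = 1 carry 1
  1+0+1 = 0 carry 1
  0+1+1 = 0 carry 1
  0+1+1 = 0 carry 1
  1+0+1 = 0 carry 1
  0+0+1 = 1
  0+1 = 1
  1+1 = 0 carry 1
  1+0+1 = 0 carry 1
  1+1+1 = 1 carry 1
  0+1+1 = 0 carry 1
  0+1+1 = 0 carry 1
  1+1+1 = 1 carry 1
  1+0+1 = 0 carry 1
  0+0+1 = 1
  1+0 = 1
  0+1 = 1

0b111010010011000011100101001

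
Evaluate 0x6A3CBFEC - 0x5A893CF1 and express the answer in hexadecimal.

Subtract column by column in base 16:
  C-1 → B
  E-F → F (borrow)
  F-C-1 → 2
  B-3 → 8
  C-9 → 3
  3-8 → B (borrow)
  A-A-1 → F (borrow)
  6-5-1 → 0

0xFB382FB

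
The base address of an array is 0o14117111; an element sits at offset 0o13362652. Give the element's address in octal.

0o27501763

Add column by column in base 8, right to left:
  1+2 = 3
  1+5 = 6
  1+6 = 7
  7+2 = 1 carry 1
  1+6+1 = 0 carry 1
  1+3+1 = 5
  4+3 = 7
  1+1 = 2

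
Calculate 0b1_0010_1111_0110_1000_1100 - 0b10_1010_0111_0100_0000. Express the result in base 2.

0b100000100111101001100

Subtract column by column in base 2:
  0-0 → 0
  0-0 → 0
  1-0 → 1
  1-0 → 1
  0-0 → 0
  0-0 → 0
  0-1 → 1 (borrow)
  1-0-1 → 0
  0-1 → 1 (borrow)
  1-1-1 → 1 (borrow)
  1-1-1 → 1 (borrow)
  0-0-1 → 1 (borrow)
  1-0-1 → 0
  1-1 → 0
  1-0 → 1
  1-1 → 0
  0-0 → 0
  1-1 → 0
  0-0 → 0
  0-0 → 0
  1-0 → 1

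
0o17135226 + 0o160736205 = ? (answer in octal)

0o200073433

Add column by column in base 8, right to left:
  6+5 = 3 carry 1
  2+0+1 = 3
  2+2 = 4
  5+6 = 3 carry 1
  3+3+1 = 7
  1+7 = 0 carry 1
  7+0+1 = 0 carry 1
  1+6+1 = 0 carry 1
  0+1+1 = 2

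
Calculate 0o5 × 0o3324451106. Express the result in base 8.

Multiply each base-8 digit by 5, carrying:
  6×5 = 30 → write 6 carry 3
  0×5+3 = 3 → write 3
  1×5 = 5 → write 5
  1×5 = 5 → write 5
  5×5 = 25 → write 1 carry 3
  4×5+3 = 23 → write 7 carry 2
  4×5+2 = 22 → write 6 carry 2
  2×5+2 = 12 → write 4 carry 1
  3×5+1 = 16 → write 0 carry 2
  3×5+2 = 17 → write 1 carry 2
  remaining carry: 2

0o21046715536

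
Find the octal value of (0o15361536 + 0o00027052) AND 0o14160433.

0o14000410

Add column by column in base 8, right to left:
  6+2 = 0 carry 1
  3+5+1 = 1 carry 1
  5+0+1 = 6
  1+7 = 0 carry 1
  6+2+1 = 1 carry 1
  3+0+1 = 4
  5+0 = 5
  1+0 = 1
Sum = 0o15410610; now AND with 0o14160433:
  1&1=1, 5&4=4, 4&1=0, 1&6=0, 0&0=0, 6&4=4, 1&3=1, 0&3=0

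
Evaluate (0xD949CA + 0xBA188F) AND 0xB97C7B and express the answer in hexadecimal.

0x916059

Add column by column in base 16, right to left:
  A+F = 9 carry 1
  C+8+1 = 5 carry 1
  9+8+1 = 2 carry 1
  4+1+1 = 6
  9+A = 3 carry 1
  D+B+1 = 9 carry 1
  final carry 1
Sum = 0x1936259; now AND with 0xB97C7B:
  1&0=0, 9&B=9, 3&9=1, 6&7=6, 2&C=0, 5&7=5, 9&B=9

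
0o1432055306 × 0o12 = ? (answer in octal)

0o17404705674

Multiply each base-8 digit by 10, carrying:
  6×10 = 60 → write 4 carry 7
  0×10+7 = 7 → write 7
  3×10 = 30 → write 6 carry 3
  5×10+3 = 53 → write 5 carry 6
  5×10+6 = 56 → write 0 carry 7
  0×10+7 = 7 → write 7
  2×10 = 20 → write 4 carry 2
  3×10+2 = 32 → write 0 carry 4
  4×10+4 = 44 → write 4 carry 5
  1×10+5 = 15 → write 7 carry 1
  remaining carry: 1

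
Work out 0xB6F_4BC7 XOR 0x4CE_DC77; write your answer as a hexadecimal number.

0xFA197B0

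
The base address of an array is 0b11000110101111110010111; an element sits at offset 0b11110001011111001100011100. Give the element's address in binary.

0b100001010010101001010110011

Add column by column in base 2, right to left:
  1+0 = 1
  1+0 = 1
  1+1 = 0 carry 1
  0+1+1 = 0 carry 1
  1+1+1 = 1 carry 1
  0+0+1 = 1
  0+0 = 0
  1+0 = 1
  1+1 = 0 carry 1
  1+1+1 = 1 carry 1
  1+0+1 = 0 carry 1
  1+0+1 = 0 carry 1
  1+1+1 = 1 carry 1
  0+1+1 = 0 carry 1
  1+1+1 = 1 carry 1
  0+1+1 = 0 carry 1
  1+1+1 = 1 carry 1
  1+0+1 = 0 carry 1
  0+1+1 = 0 carry 1
  0+0+1 = 1
  0+0 = 0
  1+0 = 1
  1+1 = 0 carry 1
  0+1+1 = 0 carry 1
  0+1+1 = 0 carry 1
  0+1+1 = 0 carry 1
  final carry 1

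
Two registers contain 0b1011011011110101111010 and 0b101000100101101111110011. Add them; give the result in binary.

0b110100000001100101101101

Add column by column in base 2, right to left:
  0+1 = 1
  1+1 = 0 carry 1
  0+0+1 = 1
  1+0 = 1
  1+1 = 0 carry 1
  1+1+1 = 1 carry 1
  1+1+1 = 1 carry 1
  0+1+1 = 0 carry 1
  1+1+1 = 1 carry 1
  0+1+1 = 0 carry 1
  1+0+1 = 0 carry 1
  1+1+1 = 1 carry 1
  1+1+1 = 1 carry 1
  1+0+1 = 0 carry 1
  0+1+1 = 0 carry 1
  1+0+1 = 0 carry 1
  1+0+1 = 0 carry 1
  0+1+1 = 0 carry 1
  1+0+1 = 0 carry 1
  1+0+1 = 0 carry 1
  0+0+1 = 1
  1+1 = 0 carry 1
  0+0+1 = 1
  0+1 = 1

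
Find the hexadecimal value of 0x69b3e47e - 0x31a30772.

Subtract column by column in base 16:
  e-2 → c
  7-7 → 0
  4-7 → d (borrow)
  e-0-1 → d
  3-3 → 0
  b-a → 1
  9-1 → 8
  6-3 → 3

0x3810dd0c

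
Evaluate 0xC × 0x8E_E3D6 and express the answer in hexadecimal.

0x6B2AE08

Multiply each base-16 digit by 12, carrying:
  6×12 = 72 → write 8 carry 4
  D×12+4 = 160 → write 0 carry 10
  3×12+10 = 46 → write E carry 2
  E×12+2 = 170 → write A carry 10
  E×12+10 = 178 → write 2 carry 11
  8×12+11 = 107 → write B carry 6
  remaining carry: 6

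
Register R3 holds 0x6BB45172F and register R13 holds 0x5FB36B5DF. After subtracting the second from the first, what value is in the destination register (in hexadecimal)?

0xC00E6150

Subtract column by column in base 16:
  F-F → 0
  2-D → 5 (borrow)
  7-5-1 → 1
  1-B → 6 (borrow)
  5-6-1 → E (borrow)
  4-3-1 → 0
  B-B → 0
  B-F → C (borrow)
  6-5-1 → 0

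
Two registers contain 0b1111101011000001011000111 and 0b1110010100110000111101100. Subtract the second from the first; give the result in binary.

Subtract column by column in base 2:
  1-0 → 1
  1-0 → 1
  1-1 → 0
  0-1 → 1 (borrow)
  0-0-1 → 1 (borrow)
  0-1-1 → 0 (borrow)
  1-1-1 → 1 (borrow)
  1-1-1 → 1 (borrow)
  0-1-1 → 0 (borrow)
  1-0-1 → 0
  0-0 → 0
  0-0 → 0
  0-0 → 0
  0-1 → 1 (borrow)
  0-1-1 → 0 (borrow)
  1-0-1 → 0
  1-0 → 1
  0-1 → 1 (borrow)
  1-0-1 → 0
  0-1 → 1 (borrow)
  1-0-1 → 0
  1-0 → 1
  1-1 → 0
  1-1 → 0
  1-1 → 0

0b1010110010000011011011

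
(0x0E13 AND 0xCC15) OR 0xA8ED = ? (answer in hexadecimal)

0xACFD

0x0E13 AND 0xCC15 = 0x0C11.
Then OR with 0xA8ED.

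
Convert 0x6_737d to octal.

Expand each hex digit to 4 bits: 6=0110 7=0111 3=0011 7=0111 d=1101.
Group the bits in threes: 001 100 111 001 101 111 101 → 1471575.

0o1471575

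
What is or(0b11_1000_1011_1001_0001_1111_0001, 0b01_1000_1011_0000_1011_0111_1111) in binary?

OR bit by bit (1 where either bit is 1):
  11100010111001000111110001
| 01100010110000101101111111
= 11100010111001101111111111

0b11100010111001101111111111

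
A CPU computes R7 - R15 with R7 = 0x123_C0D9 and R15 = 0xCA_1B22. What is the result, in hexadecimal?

Subtract column by column in base 16:
  9-2 → 7
  D-2 → B
  0-B → 5 (borrow)
  C-1-1 → A
  3-A → 9 (borrow)
  2-C-1 → 5 (borrow)
  1-0-1 → 0

0x59A5B7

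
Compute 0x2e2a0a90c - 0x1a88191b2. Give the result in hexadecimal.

Subtract column by column in base 16:
  c-2 → a
  0-b → 5 (borrow)
  9-1-1 → 7
  a-9 → 1
  0-1 → f (borrow)
  a-8-1 → 1
  2-8 → a (borrow)
  e-a-1 → 3
  2-1 → 1

0x13a1f175a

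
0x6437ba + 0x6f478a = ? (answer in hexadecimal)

0xd37f44

Add column by column in base 16, right to left:
  a+a = 4 carry 1
  b+8+1 = 4 carry 1
  7+7+1 = f
  3+4 = 7
  4+f = 3 carry 1
  6+6+1 = d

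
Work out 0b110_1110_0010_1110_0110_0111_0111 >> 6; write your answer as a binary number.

0b110111000101110011001

Right shift by 6: drop the 6 least-significant bits.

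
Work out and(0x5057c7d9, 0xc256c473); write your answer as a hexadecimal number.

AND each hex digit independently (no carries):
  5&c=4, 0&2=0, 5&5=5, 7&6=6, c&c=c, 7&4=4, d&7=5, 9&3=1

0x4056c451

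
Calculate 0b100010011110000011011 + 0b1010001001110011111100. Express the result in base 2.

0b1110011101100100010111

Add column by column in base 2, right to left:
  1+0 = 1
  1+0 = 1
  0+1 = 1
  1+1 = 0 carry 1
  1+1+1 = 1 carry 1
  0+1+1 = 0 carry 1
  0+1+1 = 0 carry 1
  0+1+1 = 0 carry 1
  0+0+1 = 1
  0+0 = 0
  1+1 = 0 carry 1
  1+1+1 = 1 carry 1
  1+1+1 = 1 carry 1
  1+0+1 = 0 carry 1
  0+0+1 = 1
  0+1 = 1
  1+0 = 1
  0+0 = 0
  0+0 = 0
  0+1 = 1
  1+0 = 1
  0+1 = 1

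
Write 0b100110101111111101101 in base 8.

0o4657755

Group the bits in threes: 100 110 101 111 111 101 101 → 4657755.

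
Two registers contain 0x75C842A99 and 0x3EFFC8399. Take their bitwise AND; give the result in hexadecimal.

0x34C840299

AND each hex digit independently (no carries):
  7&3=3, 5&E=4, C&F=C, 8&F=8, 4&C=4, 2&8=0, A&3=2, 9&9=9, 9&9=9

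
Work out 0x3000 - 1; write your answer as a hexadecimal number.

The trailing 3 digits are 0, so subtracting 1 borrows through: they become F and the next digit up decrements.

0x2fff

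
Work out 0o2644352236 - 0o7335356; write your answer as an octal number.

Subtract column by column in base 8:
  6-6 → 0
  3-5 → 6 (borrow)
  2-3-1 → 6 (borrow)
  2-5-1 → 4 (borrow)
  5-3-1 → 1
  3-3 → 0
  4-7 → 5 (borrow)
  4-0-1 → 3
  6-0 → 6
  2-0 → 2

0o2635014660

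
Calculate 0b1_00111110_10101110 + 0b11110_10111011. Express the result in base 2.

Add column by column in base 2, right to left:
  0+1 = 1
  1+1 = 0 carry 1
  1+0+1 = 0 carry 1
  1+1+1 = 1 carry 1
  0+1+1 = 0 carry 1
  1+1+1 = 1 carry 1
  0+0+1 = 1
  1+1 = 0 carry 1
  0+0+1 = 1
  1+1 = 0 carry 1
  1+1+1 = 1 carry 1
  1+1+1 = 1 carry 1
  1+1+1 = 1 carry 1
  1+0+1 = 0 carry 1
  0+0+1 = 1
  0+0 = 0
  1+0 = 1

0b10101110101101001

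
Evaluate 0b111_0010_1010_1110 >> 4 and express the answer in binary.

0b11100101010

Right shift by 4: drop the 4 least-significant bits.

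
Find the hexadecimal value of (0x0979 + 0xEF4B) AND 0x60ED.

Add column by column in base 16, right to left:
  9+B = 4 carry 1
  7+4+1 = C
  9+F = 8 carry 1
  0+E+1 = F
Sum = 0xF8C4; now AND with 0x60ED:
  F&6=6, 8&0=0, C&E=C, 4&D=4

0x60C4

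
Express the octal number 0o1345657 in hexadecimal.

0x5CBAF

Each octal digit is 3 bits: 1=001 3=011 4=100 5=101 6=110 5=101 7=111.
Group the bits into nibbles: 0101 1100 1011 1010 1111 → 5CBAF.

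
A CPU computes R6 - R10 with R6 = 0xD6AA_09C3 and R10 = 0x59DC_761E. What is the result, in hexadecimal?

Subtract column by column in base 16:
  3-E → 5 (borrow)
  C-1-1 → A
  9-6 → 3
  0-7 → 9 (borrow)
  A-C-1 → D (borrow)
  A-D-1 → C (borrow)
  6-9-1 → C (borrow)
  D-5-1 → 7

0x7CCD93A5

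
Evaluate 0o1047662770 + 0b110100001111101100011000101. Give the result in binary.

0o1047662770 = 0b1000100111110110010111111000 in binary.
Add column by column in base 2, right to left:
  0+1 = 1
  0+0 = 0
  0+1 = 1
  1+0 = 1
  1+0 = 1
  1+0 = 1
  1+1 = 0 carry 1
  1+1+1 = 1 carry 1
  1+0+1 = 0 carry 1
  0+0+1 = 1
  1+0 = 1
  0+1 = 1
  0+1 = 1
  1+0 = 1
  1+1 = 0 carry 1
  0+1+1 = 0 carry 1
  1+1+1 = 1 carry 1
  1+1+1 = 1 carry 1
  1+1+1 = 1 carry 1
  1+0+1 = 0 carry 1
  1+0+1 = 0 carry 1
  0+0+1 = 1
  0+0 = 0
  1+1 = 0 carry 1
  0+0+1 = 1
  0+1 = 1
  0+1 = 1
  1+0 = 1

0b1111001001110011111010111101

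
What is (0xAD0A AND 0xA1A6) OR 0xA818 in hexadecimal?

0xA91A

0xAD0A AND 0xA1A6 = 0xA102.
Then OR with 0xA818.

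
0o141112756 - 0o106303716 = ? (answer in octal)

0o32607040

Subtract column by column in base 8:
  6-6 → 0
  5-1 → 4
  7-7 → 0
  2-3 → 7 (borrow)
  1-0-1 → 0
  1-3 → 6 (borrow)
  1-6-1 → 2 (borrow)
  4-0-1 → 3
  1-1 → 0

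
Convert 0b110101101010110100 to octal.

0o655264

Group the bits in threes: 110 101 101 010 110 100 → 655264.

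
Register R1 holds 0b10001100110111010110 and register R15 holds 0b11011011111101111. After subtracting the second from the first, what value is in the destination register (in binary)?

0b1110001010111100111

Subtract column by column in base 2:
  0-1 → 1 (borrow)
  1-1-1 → 1 (borrow)
  1-1-1 → 1 (borrow)
  0-1-1 → 0 (borrow)
  1-0-1 → 0
  0-1 → 1 (borrow)
  1-1-1 → 1 (borrow)
  1-1-1 → 1 (borrow)
  1-1-1 → 1 (borrow)
  0-1-1 → 0 (borrow)
  1-1-1 → 1 (borrow)
  1-0-1 → 0
  0-1 → 1 (borrow)
  0-1-1 → 0 (borrow)
  1-0-1 → 0
  1-1 → 0
  0-1 → 1 (borrow)
  0-0-1 → 1 (borrow)
  0-0-1 → 1 (borrow)
  1-0-1 → 0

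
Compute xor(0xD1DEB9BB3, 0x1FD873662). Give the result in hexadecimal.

0xCE06CADD1

XOR each hex digit independently (no carries):
  D^1=C, 1^F=E, D^D=0, E^8=6, B^7=C, 9^3=A, B^6=D, B^6=D, 3^2=1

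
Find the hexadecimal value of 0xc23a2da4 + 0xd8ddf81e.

Add column by column in base 16, right to left:
  4+e = 2 carry 1
  a+1+1 = c
  d+8 = 5 carry 1
  2+f+1 = 2 carry 1
  a+d+1 = 8 carry 1
  3+d+1 = 1 carry 1
  2+8+1 = b
  c+d = 9 carry 1
  final carry 1

0x19b1825c2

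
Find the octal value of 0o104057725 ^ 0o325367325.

0o221330400

XOR each oct digit independently (no carries):
  1^3=2, 0^2=2, 4^5=1, 0^3=3, 5^6=3, 7^7=0, 7^3=4, 2^2=0, 5^5=0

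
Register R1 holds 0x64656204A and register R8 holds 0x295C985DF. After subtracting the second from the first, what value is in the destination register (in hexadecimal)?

0x3B08C9A6B

Subtract column by column in base 16:
  A-F → B (borrow)
  4-D-1 → 6 (borrow)
  0-5-1 → A (borrow)
  2-8-1 → 9 (borrow)
  6-9-1 → C (borrow)
  5-C-1 → 8 (borrow)
  6-5-1 → 0
  4-9 → B (borrow)
  6-2-1 → 3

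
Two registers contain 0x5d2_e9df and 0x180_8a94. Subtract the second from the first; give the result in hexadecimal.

0x4525f4b

Subtract column by column in base 16:
  f-4 → b
  d-9 → 4
  9-a → f (borrow)
  e-8-1 → 5
  2-0 → 2
  d-8 → 5
  5-1 → 4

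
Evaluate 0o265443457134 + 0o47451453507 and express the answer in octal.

Add column by column in base 8, right to left:
  4+7 = 3 carry 1
  3+0+1 = 4
  1+5 = 6
  7+3 = 2 carry 1
  5+5+1 = 3 carry 1
  4+4+1 = 1 carry 1
  3+1+1 = 5
  4+5 = 1 carry 1
  4+4+1 = 1 carry 1
  5+7+1 = 5 carry 1
  6+4+1 = 3 carry 1
  2+0+1 = 3

0o335115132643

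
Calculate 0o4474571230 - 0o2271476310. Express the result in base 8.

Subtract column by column in base 8:
  0-0 → 0
  3-1 → 2
  2-3 → 7 (borrow)
  1-6-1 → 2 (borrow)
  7-7-1 → 7 (borrow)
  5-4-1 → 0
  4-1 → 3
  7-7 → 0
  4-2 → 2
  4-2 → 2

0o2203072720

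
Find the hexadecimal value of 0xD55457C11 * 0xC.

Multiply each base-16 digit by 12, carrying:
  1×12 = 12 → write C
  1×12 = 12 → write C
  C×12 = 144 → write 0 carry 9
  7×12+9 = 93 → write D carry 5
  5×12+5 = 65 → write 1 carry 4
  4×12+4 = 52 → write 4 carry 3
  5×12+3 = 63 → write F carry 3
  5×12+3 = 63 → write F carry 3
  D×12+3 = 159 → write F carry 9
  remaining carry: 9

0x9FFF41D0CC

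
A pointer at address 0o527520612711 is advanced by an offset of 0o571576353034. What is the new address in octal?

0o1321317165745

Add column by column in base 8, right to left:
  1+4 = 5
  1+3 = 4
  7+0 = 7
  2+3 = 5
  1+5 = 6
  6+3 = 1 carry 1
  0+6+1 = 7
  2+7 = 1 carry 1
  5+5+1 = 3 carry 1
  7+1+1 = 1 carry 1
  2+7+1 = 2 carry 1
  5+5+1 = 3 carry 1
  final carry 1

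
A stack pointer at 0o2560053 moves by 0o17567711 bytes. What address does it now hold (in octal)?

0o22347764

Add column by column in base 8, right to left:
  3+1 = 4
  5+1 = 6
  0+7 = 7
  0+7 = 7
  6+6 = 4 carry 1
  5+5+1 = 3 carry 1
  2+7+1 = 2 carry 1
  0+1+1 = 2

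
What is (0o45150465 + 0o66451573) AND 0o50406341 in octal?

Add column by column in base 8, right to left:
  5+3 = 0 carry 1
  6+7+1 = 6 carry 1
  4+5+1 = 2 carry 1
  0+1+1 = 2
  5+5 = 2 carry 1
  1+4+1 = 6
  5+6 = 3 carry 1
  4+6+1 = 3 carry 1
  final carry 1
Sum = 0o133622260; now AND with 0o50406341:
  1&0=0, 3&5=1, 3&0=0, 6&4=4, 2&0=0, 2&6=2, 2&3=2, 6&4=4, 0&1=0

0o10402240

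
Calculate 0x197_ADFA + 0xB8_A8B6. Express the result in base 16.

0x25056B0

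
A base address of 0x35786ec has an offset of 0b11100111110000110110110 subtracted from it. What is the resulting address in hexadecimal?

0x2e3a536

0b11100111110000110110110 = 0x73e1b6 in hexadecimal.
Subtract column by column in base 16:
  c-6 → 6
  e-b → 3
  6-1 → 5
  8-e → a (borrow)
  7-3-1 → 3
  5-7 → e (borrow)
  3-0-1 → 2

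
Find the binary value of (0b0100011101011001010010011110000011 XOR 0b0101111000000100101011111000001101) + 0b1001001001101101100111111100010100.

First 0b0100011101011001010010011110000011 XOR 0b0101111000000100101011111000001101 = 0b0001100101011101111001100110001110.
Add column by column in base 2, right to left:
  0+0 = 0
  1+0 = 1
  1+1 = 0 carry 1
  1+0+1 = 0 carry 1
  0+1+1 = 0 carry 1
  0+0+1 = 1
  0+0 = 0
  1+0 = 1
  1+1 = 0 carry 1
  0+1+1 = 0 carry 1
  0+1+1 = 0 carry 1
  1+1+1 = 1 carry 1
  1+1+1 = 1 carry 1
  0+1+1 = 0 carry 1
  0+1+1 = 0 carry 1
  1+0+1 = 0 carry 1
  1+0+1 = 0 carry 1
  1+1+1 = 1 carry 1
  1+1+1 = 1 carry 1
  0+0+1 = 1
  1+1 = 0 carry 1
  1+1+1 = 1 carry 1
  1+0+1 = 0 carry 1
  0+1+1 = 0 carry 1
  1+1+1 = 1 carry 1
  0+0+1 = 1
  1+0 = 1
  0+1 = 1
  0+0 = 0
  1+0 = 1
  1+1 = 0 carry 1
  0+0+1 = 1
  0+0 = 0
  0+1 = 1

0b1010101111001011100001100010100010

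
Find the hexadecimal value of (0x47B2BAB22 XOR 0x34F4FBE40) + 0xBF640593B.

First 0x47B2BAB22 XOR 0x34F4FBE40 = 0x734641562.
Add column by column in base 16, right to left:
  2+B = D
  6+3 = 9
  5+9 = E
  1+5 = 6
  4+0 = 4
  6+4 = A
  4+6 = A
  3+F = 2 carry 1
  7+B+1 = 3 carry 1
  final carry 1

0x132AA46E9D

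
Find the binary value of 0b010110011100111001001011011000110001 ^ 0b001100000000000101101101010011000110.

0b011010011100111100100110001011110111

XOR bit by bit (1 where the bits differ):
  010110011100111001001011011000110001
^ 001100000000000101101101010011000110
= 011010011100111100100110001011110111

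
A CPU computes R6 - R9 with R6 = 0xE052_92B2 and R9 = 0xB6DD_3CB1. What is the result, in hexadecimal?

0x29755601

Subtract column by column in base 16:
  2-1 → 1
  B-B → 0
  2-C → 6 (borrow)
  9-3-1 → 5
  2-D → 5 (borrow)
  5-D-1 → 7 (borrow)
  0-6-1 → 9 (borrow)
  E-B-1 → 2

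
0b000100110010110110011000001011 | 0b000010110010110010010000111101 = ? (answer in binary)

0b000110110010110110011000111111

OR bit by bit (1 where either bit is 1):
  000100110010110110011000001011
| 000010110010110010010000111101
= 000110110010110110011000111111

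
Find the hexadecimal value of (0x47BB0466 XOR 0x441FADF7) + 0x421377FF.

First 0x47BB0466 XOR 0x441FADF7 = 0x03A4A991.
Add column by column in base 16, right to left:
  1+F = 0 carry 1
  9+F+1 = 9 carry 1
  9+7+1 = 1 carry 1
  A+7+1 = 2 carry 1
  4+3+1 = 8
  A+1 = B
  3+2 = 5
  0+4 = 4

0x45B82190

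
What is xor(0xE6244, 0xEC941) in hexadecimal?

0x0AB05

XOR each hex digit independently (no carries):
  E^E=0, 6^C=A, 2^9=B, 4^4=0, 4^1=5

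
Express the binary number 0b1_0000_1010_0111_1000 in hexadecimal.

0x10A78

Group the bits into nibbles: 0001 0000 1010 0111 1000 → 10A78.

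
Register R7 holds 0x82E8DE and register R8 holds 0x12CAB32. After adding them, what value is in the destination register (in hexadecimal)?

Add column by column in base 16, right to left:
  E+2 = 0 carry 1
  D+3+1 = 1 carry 1
  8+B+1 = 4 carry 1
  E+A+1 = 9 carry 1
  2+C+1 = F
  8+2 = A
  0+1 = 1

0x1AF9410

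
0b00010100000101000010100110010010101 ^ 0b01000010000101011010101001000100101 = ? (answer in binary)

0b01010110000000011000001111010110000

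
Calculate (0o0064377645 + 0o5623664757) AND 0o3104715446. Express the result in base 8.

Add column by column in base 8, right to left:
  5+7 = 4 carry 1
  4+5+1 = 2 carry 1
  6+7+1 = 6 carry 1
  7+4+1 = 4 carry 1
  7+6+1 = 6 carry 1
  3+6+1 = 2 carry 1
  4+3+1 = 0 carry 1
  6+2+1 = 1 carry 1
  0+6+1 = 7
  0+5 = 5
Sum = 0o5710264624; now AND with 0o3104715446:
  5&3=1, 7&1=1, 1&0=0, 0&4=0, 2&7=2, 6&1=0, 4&5=4, 6&4=4, 2&4=0, 4&6=4

0o1100204404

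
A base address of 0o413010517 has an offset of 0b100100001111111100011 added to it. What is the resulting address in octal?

0b100100001111111100011 = 0o4417743 in octal.
Add column by column in base 8, right to left:
  7+3 = 2 carry 1
  1+4+1 = 6
  5+7 = 4 carry 1
  0+7+1 = 0 carry 1
  1+1+1 = 3
  0+4 = 4
  3+4 = 7
  1+0 = 1
  4+0 = 4

0o417430462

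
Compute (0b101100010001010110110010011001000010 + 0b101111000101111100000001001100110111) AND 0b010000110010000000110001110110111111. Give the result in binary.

Add column by column in base 2, right to left:
  0+1 = 1
  1+1 = 0 carry 1
  0+1+1 = 0 carry 1
  0+0+1 = 1
  0+1 = 1
  0+1 = 1
  1+0 = 1
  0+0 = 0
  0+1 = 1
  1+1 = 0 carry 1
  1+0+1 = 0 carry 1
  0+0+1 = 1
  0+1 = 1
  1+0 = 1
  0+0 = 0
  0+0 = 0
  1+0 = 1
  1+0 = 1
  0+0 = 0
  1+0 = 1
  1+1 = 0 carry 1
  0+1+1 = 0 carry 1
  1+1+1 = 1 carry 1
  0+1+1 = 0 carry 1
  1+1+1 = 1 carry 1
  0+0+1 = 1
  0+1 = 1
  0+0 = 0
  1+0 = 1
  0+0 = 0
  0+1 = 1
  0+1 = 1
  1+1 = 0 carry 1
  1+1+1 = 1 carry 1
  0+0+1 = 1
  1+1 = 0 carry 1
  final carry 1
Sum = 0b1011011010111010010110011100101111001; now AND with 0b010000110010000000110001110110111111:
  1011011010111010010110011100101111001
& 0010000110010000000110001110110111111
= 0010000010010000000110001100100111001

0b10000010010000000110001100100111001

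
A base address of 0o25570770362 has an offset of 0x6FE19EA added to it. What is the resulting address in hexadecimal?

0xB4E20ADC

0o25570770362 = 0xADE3F0F2 in hexadecimal.
Add column by column in base 16, right to left:
  2+A = C
  F+E = D carry 1
  0+9+1 = A
  F+1 = 0 carry 1
  3+E+1 = 2 carry 1
  E+F+1 = E carry 1
  D+6+1 = 4 carry 1
  A+0+1 = B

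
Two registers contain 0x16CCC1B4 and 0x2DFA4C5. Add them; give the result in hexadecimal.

0x19AC6679

Add column by column in base 16, right to left:
  4+5 = 9
  B+C = 7 carry 1
  1+4+1 = 6
  C+A = 6 carry 1
  C+F+1 = C carry 1
  C+D+1 = A carry 1
  6+2+1 = 9
  1+0 = 1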